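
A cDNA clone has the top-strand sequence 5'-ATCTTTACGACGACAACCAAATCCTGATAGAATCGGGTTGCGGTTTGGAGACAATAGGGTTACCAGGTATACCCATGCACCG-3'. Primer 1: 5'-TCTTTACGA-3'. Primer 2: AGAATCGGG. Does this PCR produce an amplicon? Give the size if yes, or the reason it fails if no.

No product — both primers anneal to the same strand and extend in the same direction.

Primer 1 (TCTTTACGA) matches the top strand at positions 2–10 (3' end points downstream).
Primer 2 (AGAATCGGG) also matches the top strand directly, at positions 29–37 — its reverse complement CCCGATTCT is not present.
Both primers anneal to the bottom strand with 3' ends pointing the same way, so neither can prime synthesis back toward the other.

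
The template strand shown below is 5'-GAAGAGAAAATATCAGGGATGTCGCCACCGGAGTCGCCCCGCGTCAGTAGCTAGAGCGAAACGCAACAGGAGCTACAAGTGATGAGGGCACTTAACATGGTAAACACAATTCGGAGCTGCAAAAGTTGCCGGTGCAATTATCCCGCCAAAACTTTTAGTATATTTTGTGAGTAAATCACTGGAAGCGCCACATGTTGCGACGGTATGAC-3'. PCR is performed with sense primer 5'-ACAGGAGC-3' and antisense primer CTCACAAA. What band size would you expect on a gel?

Forward primer ACAGGAGC is found on the top strand at positions 66–73.
Taking the reverse complement of CTCACAAA gives TTTGTGAG, found at positions 164–171 on the template; the primer anneals here to the top strand with its 3' end pointing upstream.
Product length = (reverse-primer end) − (forward-primer start) + 1 = 171 − 66 + 1 = 106 bp.

106 bp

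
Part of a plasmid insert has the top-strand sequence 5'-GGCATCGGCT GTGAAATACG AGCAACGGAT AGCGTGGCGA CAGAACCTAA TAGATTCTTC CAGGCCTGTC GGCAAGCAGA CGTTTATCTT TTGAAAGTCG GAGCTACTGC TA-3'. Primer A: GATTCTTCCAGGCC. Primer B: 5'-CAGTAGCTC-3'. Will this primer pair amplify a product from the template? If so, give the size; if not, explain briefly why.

Yes — a 57 bp product.

Primer A (GATTCTTCCAGGCC) matches the top strand at positions 53–66; it acts as a forward primer.
Primer B's reverse complement is GAGCTACTG, matching the top strand at positions 101–109; it acts as a reverse primer.
The 3' ends face each other across positions 53–109, giving a 57 bp product.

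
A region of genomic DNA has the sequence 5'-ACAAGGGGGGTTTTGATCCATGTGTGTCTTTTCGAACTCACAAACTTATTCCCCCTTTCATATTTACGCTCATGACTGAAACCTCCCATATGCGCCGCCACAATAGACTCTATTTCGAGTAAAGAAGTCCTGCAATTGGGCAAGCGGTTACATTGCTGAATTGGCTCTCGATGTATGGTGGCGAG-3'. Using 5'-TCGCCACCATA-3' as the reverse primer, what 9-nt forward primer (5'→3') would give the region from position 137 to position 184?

5'-TGGGCAAGC-3'

The reverse primer's reverse complement TATGGTGGCGA matches the template at positions 174–184; the product starts at position 137.
The forward primer is identical to the top strand over positions 137–145: TGGGCAAGC.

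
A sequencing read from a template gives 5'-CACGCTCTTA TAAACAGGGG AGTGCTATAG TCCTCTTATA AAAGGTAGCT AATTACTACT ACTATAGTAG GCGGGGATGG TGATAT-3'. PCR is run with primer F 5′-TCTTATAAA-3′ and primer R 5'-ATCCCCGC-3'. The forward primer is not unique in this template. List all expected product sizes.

The forward primer TCTTATAAA matches the top strand at positions 6–14, 34–42.
The reverse primer's reverse complement is GCGGGGAT, matching at positions 71–78.
Each forward site pairs with the reverse site to give a product ending at position 78: sizes 73, 45 bp.

73 bp, 45 bp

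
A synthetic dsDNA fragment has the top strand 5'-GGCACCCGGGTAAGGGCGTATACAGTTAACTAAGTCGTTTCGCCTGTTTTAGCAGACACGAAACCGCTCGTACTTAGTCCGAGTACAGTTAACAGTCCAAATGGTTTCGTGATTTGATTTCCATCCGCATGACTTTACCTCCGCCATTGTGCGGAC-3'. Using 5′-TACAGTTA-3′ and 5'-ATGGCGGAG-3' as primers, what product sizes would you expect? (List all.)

The forward primer TACAGTTA matches the top strand at positions 21–28, 84–91.
The reverse primer's reverse complement is CTCCGCCAT, matching at positions 139–147.
Each forward site pairs with the reverse site to give a product ending at position 147: sizes 127, 64 bp.

127 bp, 64 bp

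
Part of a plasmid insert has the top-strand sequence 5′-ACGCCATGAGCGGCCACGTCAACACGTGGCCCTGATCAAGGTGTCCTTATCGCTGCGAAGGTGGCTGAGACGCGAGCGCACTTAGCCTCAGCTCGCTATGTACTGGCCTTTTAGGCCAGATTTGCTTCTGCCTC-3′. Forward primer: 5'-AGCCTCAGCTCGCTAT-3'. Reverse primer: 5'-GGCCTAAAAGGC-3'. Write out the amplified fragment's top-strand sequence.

5'-AGCCTCAGCTCGCTATGTACTGGCCTTTTAGGCC-3'

Forward primer AGCCTCAGCTCGCTAT is found on the top strand at positions 84–99.
Reverse complement of the reverse primer: GCCTTTTAGGCC. This occurs on the top strand at positions 106–117.
The product is the template from position 84 through 117 (34 bp).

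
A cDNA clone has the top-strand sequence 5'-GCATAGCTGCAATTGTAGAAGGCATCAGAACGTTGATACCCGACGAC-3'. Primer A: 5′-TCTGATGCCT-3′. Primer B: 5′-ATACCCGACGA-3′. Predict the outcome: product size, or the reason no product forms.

No product — the primers' 3' ends point away from each other.

Primer A (TCTGATGCCT) has reverse complement AGGCATCAGA, which matches the top strand at positions 20–29; primer A anneals to the top strand there with its 3' end pointing upstream toward position 20.
Primer B (ATACCCGACGA) matches the top strand directly at positions 36–46; it anneals to the bottom strand with its 3' end pointing downstream toward position 46.
The 3' ends diverge (primer A extends toward position 1, primer B toward position 47), so the primers never converge on a shared product.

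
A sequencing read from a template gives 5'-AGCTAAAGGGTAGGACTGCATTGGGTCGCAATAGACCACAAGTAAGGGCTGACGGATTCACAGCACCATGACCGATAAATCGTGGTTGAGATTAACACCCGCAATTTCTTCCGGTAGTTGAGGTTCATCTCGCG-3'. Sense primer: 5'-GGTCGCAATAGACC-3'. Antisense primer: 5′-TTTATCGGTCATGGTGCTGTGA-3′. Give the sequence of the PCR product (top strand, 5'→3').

Forward primer GGTCGCAATAGACC is found on the top strand at positions 24–37.
The reverse primer's reverse complement is TCACAGCACCATGACCGATAAA, which matches the template at positions 58–79.
The product is the template from position 24 through 79 (56 bp).

5'-GGTCGCAATAGACCACAAGTAAGGGCTGACGGATTCACAGCACCATGACCGATAAA-3'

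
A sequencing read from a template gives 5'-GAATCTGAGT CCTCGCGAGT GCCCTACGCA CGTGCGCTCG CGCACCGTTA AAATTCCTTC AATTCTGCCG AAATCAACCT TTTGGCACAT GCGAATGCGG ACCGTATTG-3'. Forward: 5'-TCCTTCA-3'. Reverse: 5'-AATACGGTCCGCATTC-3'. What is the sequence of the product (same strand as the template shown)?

The forward primer matches the template at positions 55–61.
The reverse primer's reverse complement is GAATGCGGACCGTATT, which matches the template at positions 93–108.
The product is the template from position 55 through 108 (54 bp).

5'-TCCTTCAATTCTGCCGAAATCAACCTTTTGGCACATGCGAATGCGGACCGTATT-3'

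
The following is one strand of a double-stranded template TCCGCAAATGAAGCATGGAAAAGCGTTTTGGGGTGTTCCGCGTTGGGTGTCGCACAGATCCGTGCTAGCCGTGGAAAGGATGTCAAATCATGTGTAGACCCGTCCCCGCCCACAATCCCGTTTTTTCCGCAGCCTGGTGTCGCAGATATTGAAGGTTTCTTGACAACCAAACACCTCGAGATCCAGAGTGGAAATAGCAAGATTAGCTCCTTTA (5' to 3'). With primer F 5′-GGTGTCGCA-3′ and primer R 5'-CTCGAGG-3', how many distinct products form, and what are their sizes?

The forward primer GGTGTCGCA matches the top strand at positions 46–54, 136–144.
The reverse primer's reverse complement is CCTCGAG, matching at positions 174–180.
Each forward site pairs with the reverse site to give a product ending at position 180: sizes 135, 45 bp.

Two products: 135 bp, 45 bp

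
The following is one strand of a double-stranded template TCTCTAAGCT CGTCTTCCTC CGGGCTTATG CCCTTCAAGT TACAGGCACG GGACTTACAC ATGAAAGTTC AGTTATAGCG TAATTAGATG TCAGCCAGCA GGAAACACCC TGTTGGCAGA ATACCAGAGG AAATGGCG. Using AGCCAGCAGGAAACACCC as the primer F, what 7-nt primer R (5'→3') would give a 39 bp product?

The forward primer binds at positions 93–110, so a 39 bp product ends at position 93 + 39 − 1 = 131.
The reverse primer anneals to the top strand over positions 125–131, i.e. to CAGAGGA.
Its sequence written 5'→3' is the reverse complement: TCCTCTG.

5'-TCCTCTG-3'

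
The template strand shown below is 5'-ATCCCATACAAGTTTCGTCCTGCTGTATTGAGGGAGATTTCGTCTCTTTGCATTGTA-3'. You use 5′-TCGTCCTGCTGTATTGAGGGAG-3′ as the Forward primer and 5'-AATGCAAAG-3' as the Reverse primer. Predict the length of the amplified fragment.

The forward primer matches the template at positions 15–36.
Taking the reverse complement of AATGCAAAG gives CTTTGCATT, found at positions 46–54 on the template; the primer anneals here to the top strand with its 3' end pointing upstream.
The product runs from position 15 to position 54, so its length is 54 − 15 + 1 = 40 bp.

40 bp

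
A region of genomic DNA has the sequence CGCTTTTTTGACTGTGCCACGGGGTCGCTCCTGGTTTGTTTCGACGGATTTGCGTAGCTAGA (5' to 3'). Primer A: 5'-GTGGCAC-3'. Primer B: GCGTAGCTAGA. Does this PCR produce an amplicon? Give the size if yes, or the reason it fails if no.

Primer A (GTGGCAC) has reverse complement GTGCCAC, which matches the top strand at positions 14–20; primer A anneals to the top strand there with its 3' end pointing upstream toward position 14.
Primer B (GCGTAGCTAGA) matches the top strand directly at positions 52–62; it anneals to the bottom strand with its 3' end pointing downstream toward position 62.
The 3' ends diverge (primer A extends toward position 1, primer B toward position 62), so the primers never converge on a shared product.

No product — the primers' 3' ends point away from each other.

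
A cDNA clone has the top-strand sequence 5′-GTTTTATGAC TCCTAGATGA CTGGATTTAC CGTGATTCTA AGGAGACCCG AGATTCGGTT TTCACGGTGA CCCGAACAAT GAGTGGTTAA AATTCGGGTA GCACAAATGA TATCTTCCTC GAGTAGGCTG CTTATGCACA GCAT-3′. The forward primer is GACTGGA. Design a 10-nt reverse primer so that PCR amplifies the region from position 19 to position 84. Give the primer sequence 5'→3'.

5'-ACTCATTGTT-3'

The product's 3' end on the top strand is position 84.
The reverse primer anneals to the top strand over positions 75–84, i.e. to AACAATGAGT.
Its sequence written 5'→3' is the reverse complement: ACTCATTGTT.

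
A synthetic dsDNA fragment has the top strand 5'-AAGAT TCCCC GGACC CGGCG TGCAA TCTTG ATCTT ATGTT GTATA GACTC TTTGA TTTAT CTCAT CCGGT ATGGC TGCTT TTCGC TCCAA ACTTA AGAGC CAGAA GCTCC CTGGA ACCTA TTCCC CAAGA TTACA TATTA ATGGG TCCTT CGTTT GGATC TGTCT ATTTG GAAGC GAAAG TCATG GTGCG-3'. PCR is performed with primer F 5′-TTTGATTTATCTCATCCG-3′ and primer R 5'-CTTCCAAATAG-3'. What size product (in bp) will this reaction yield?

The forward primer matches the template at positions 51–68.
Taking the reverse complement of CTTCCAAATAG gives CTATTTGGAAG, found at positions 164–174 on the template; the primer anneals here to the top strand with its 3' end pointing upstream.
Amplicon spans positions 51–174: 124 bp.

124 bp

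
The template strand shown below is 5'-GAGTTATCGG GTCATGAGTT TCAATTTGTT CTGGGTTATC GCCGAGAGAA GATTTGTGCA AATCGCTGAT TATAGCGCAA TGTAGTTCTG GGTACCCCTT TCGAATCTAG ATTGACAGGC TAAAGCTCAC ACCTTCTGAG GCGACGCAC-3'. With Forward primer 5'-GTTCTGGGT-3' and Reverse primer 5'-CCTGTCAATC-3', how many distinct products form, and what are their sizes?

Two products: 92 bp, 35 bp

The forward primer GTTCTGGGT matches the top strand at positions 28–36, 85–93.
The reverse primer's reverse complement is GATTGACAGG, matching at positions 110–119.
Each forward site pairs with the reverse site to give a product ending at position 119: sizes 92, 35 bp.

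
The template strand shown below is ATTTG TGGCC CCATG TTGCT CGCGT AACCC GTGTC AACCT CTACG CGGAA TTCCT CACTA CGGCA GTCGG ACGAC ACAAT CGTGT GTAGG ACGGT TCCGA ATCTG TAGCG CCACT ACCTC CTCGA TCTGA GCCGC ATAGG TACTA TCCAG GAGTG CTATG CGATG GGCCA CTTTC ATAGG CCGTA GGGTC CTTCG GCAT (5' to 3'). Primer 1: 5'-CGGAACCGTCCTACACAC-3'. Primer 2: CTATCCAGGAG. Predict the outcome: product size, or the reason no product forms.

No product — the primers' 3' ends point away from each other.

Primer 1 (CGGAACCGTCCTACACAC) has reverse complement GTGTGTAGGACGGTTCCG, which matches the top strand at positions 82–99; primer 1 anneals to the top strand there with its 3' end pointing upstream toward position 82.
Primer 2 (CTATCCAGGAG) matches the top strand directly at positions 143–153; it anneals to the bottom strand with its 3' end pointing downstream toward position 153.
The 3' ends diverge (primer 1 extends toward position 1, primer 2 toward position 199), so the primers never converge on a shared product.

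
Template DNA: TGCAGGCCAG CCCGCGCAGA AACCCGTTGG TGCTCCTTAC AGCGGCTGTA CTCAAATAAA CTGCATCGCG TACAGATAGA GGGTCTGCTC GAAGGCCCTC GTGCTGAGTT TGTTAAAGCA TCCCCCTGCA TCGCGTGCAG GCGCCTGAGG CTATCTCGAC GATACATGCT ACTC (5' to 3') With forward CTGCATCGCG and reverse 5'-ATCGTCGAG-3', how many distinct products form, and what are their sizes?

The forward primer CTGCATCGCG matches the top strand at positions 61–70, 126–135.
The reverse primer's reverse complement is CTCGACGAT, matching at positions 155–163.
Each forward site pairs with the reverse site to give a product ending at position 163: sizes 103, 38 bp.

Two products: 103 bp, 38 bp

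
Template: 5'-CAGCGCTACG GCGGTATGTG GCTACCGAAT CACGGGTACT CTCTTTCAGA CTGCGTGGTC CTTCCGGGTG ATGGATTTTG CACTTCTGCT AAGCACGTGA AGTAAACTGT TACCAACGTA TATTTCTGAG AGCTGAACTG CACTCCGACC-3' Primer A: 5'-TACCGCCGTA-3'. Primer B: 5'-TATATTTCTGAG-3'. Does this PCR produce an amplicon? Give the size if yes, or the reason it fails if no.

Primer A (TACCGCCGTA) has reverse complement TACGGCGGTA, which matches the top strand at positions 7–16; primer A anneals to the top strand there with its 3' end pointing upstream toward position 7.
Primer B (TATATTTCTGAG) matches the top strand directly at positions 119–130; it anneals to the bottom strand with its 3' end pointing downstream toward position 130.
The 3' ends diverge (primer A extends toward position 1, primer B toward position 150), so the primers never converge on a shared product.

No product — the primers' 3' ends point away from each other.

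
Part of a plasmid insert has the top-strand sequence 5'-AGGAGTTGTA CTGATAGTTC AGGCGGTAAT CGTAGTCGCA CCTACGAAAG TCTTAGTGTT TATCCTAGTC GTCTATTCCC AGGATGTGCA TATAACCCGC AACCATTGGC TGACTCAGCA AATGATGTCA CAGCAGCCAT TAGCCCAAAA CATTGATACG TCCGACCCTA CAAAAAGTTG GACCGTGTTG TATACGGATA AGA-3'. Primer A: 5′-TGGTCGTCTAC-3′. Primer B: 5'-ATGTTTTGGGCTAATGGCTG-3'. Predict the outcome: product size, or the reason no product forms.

Primer A (TGGTCGTCTAC) does not match the top strand, and its reverse complement GTAGACGACCA does not match either.
With no annealing site for primer A, no amplification occurs.

No product — primer A has no binding site in the template.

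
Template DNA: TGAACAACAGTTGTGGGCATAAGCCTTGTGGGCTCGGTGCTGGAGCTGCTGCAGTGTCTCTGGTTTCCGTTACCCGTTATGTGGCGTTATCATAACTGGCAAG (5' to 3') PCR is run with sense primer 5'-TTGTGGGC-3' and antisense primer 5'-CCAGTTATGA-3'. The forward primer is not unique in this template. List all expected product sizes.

The forward primer TTGTGGGC matches the top strand at positions 11–18, 26–33.
The reverse primer's reverse complement is TCATAACTGG, matching at positions 90–99.
Each forward site pairs with the reverse site to give a product ending at position 99: sizes 89, 74 bp.

89 bp, 74 bp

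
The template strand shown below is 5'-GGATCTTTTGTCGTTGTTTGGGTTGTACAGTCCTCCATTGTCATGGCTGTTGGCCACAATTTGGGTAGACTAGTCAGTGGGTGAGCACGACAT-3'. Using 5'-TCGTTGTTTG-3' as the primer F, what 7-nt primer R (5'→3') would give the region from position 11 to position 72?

The product's 3' end on the top strand is position 72.
The reverse primer anneals to the top strand over positions 66–72, i.e. to TAGACTA.
Its sequence written 5'→3' is the reverse complement: TAGTCTA.

5'-TAGTCTA-3'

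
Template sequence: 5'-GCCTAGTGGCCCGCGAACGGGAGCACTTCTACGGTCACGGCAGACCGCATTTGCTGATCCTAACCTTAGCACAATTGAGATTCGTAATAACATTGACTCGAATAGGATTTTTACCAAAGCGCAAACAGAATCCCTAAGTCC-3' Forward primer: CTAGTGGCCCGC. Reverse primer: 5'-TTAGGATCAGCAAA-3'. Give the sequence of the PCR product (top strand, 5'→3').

Scanning the template, CTAGTGGCCCGC occurs at positions 3–14; this primer anneals to the bottom strand there with its 3' end pointing downstream.
The reverse primer's reverse complement is TTTGCTGATCCTAA, which matches the template at positions 50–63.
The product is the template from position 3 through 63 (61 bp).

5'-CTAGTGGCCCGCGAACGGGAGCACTTCTACGGTCACGGCAGACCGCATTTGCTGATCCTAA-3'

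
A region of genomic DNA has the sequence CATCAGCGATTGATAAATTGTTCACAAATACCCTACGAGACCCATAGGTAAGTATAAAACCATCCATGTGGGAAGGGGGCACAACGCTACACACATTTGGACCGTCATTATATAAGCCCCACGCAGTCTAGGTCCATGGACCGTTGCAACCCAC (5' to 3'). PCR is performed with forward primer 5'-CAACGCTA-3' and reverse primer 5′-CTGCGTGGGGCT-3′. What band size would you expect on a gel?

45 bp

The forward primer matches the template at positions 82–89.
The reverse primer's reverse complement is AGCCCCACGCAG, which matches the template at positions 115–126.
Amplicon spans positions 82–126: 45 bp.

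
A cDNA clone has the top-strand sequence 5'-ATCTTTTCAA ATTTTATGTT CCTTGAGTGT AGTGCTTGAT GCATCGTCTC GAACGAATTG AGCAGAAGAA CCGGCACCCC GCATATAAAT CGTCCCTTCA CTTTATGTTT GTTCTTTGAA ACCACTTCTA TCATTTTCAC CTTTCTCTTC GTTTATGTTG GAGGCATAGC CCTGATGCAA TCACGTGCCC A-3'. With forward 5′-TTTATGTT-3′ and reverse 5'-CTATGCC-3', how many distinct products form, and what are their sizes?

The forward primer TTTATGTT matches the top strand at positions 13–20, 102–109, 152–159.
The reverse primer's reverse complement is GGCATAG, matching at positions 163–169.
Each forward site pairs with the reverse site to give a product ending at position 169: sizes 157, 68, 18 bp.

Three products: 157 bp, 68 bp, 18 bp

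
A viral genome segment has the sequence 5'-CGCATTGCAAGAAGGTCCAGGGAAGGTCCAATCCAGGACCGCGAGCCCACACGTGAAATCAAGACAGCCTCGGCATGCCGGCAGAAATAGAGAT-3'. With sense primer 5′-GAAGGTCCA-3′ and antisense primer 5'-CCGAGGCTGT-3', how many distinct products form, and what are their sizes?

The forward primer GAAGGTCCA matches the top strand at positions 11–19, 22–30.
The reverse primer's reverse complement is ACAGCCTCGG, matching at positions 64–73.
Each forward site pairs with the reverse site to give a product ending at position 73: sizes 63, 52 bp.

Two products: 63 bp, 52 bp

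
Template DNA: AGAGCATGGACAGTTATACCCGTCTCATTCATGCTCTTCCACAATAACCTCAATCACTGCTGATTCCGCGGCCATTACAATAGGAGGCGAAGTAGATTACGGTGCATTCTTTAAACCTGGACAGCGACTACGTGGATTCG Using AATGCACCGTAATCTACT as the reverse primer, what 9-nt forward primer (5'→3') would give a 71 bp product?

The reverse primer's reverse complement AGTAGATTACGGTGCATT matches the template at positions 91–108, so the product ends at position 108.
A 71 bp product then starts at position 108 − 71 + 1 = 38.
The forward primer is identical to the top strand there: TCCACAATA.

5'-TCCACAATA-3'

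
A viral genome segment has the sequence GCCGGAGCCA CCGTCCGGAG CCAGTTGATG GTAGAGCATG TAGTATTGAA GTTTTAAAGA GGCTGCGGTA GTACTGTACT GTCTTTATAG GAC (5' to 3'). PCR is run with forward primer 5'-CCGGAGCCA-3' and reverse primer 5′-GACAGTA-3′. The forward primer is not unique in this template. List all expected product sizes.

The forward primer CCGGAGCCA matches the top strand at positions 2–10, 15–23.
The reverse primer's reverse complement is TACTGTC, matching at positions 77–83.
Each forward site pairs with the reverse site to give a product ending at position 83: sizes 82, 69 bp.

82 bp, 69 bp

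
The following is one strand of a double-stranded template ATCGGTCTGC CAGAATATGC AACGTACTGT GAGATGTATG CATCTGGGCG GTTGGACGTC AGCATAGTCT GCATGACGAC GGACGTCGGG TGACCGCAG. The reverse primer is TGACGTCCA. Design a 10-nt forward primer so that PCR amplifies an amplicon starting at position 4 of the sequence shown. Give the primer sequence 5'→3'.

5'-GGTCTGCCAG-3'

The reverse primer's reverse complement TGGACGTCA matches the template at positions 53–61; the product starts at position 4.
The forward primer is identical to the top strand over positions 4–13: GGTCTGCCAG.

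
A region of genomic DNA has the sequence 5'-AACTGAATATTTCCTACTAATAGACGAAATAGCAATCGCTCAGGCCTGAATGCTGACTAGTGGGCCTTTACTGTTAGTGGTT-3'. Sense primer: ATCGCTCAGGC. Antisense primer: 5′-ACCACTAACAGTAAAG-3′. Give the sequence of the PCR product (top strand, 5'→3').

5'-ATCGCTCAGGCCTGAATGCTGACTAGTGGGCCTTTACTGTTAGTGGT-3'

Scanning the template, ATCGCTCAGGC occurs at positions 35–45; this primer anneals to the bottom strand there with its 3' end pointing downstream.
Reverse complement of the reverse primer: CTTTACTGTTAGTGGT. This occurs on the top strand at positions 66–81.
The product is the template from position 35 through 81 (47 bp).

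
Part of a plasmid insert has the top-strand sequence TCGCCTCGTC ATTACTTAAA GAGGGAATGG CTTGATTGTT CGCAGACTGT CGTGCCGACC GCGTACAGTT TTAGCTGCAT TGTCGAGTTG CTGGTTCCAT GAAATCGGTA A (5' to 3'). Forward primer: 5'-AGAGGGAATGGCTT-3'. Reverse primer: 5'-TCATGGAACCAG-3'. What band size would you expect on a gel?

Forward primer AGAGGGAATGGCTT is found on the top strand at positions 20–33.
Reverse complement of the reverse primer: CTGGTTCCATGA. This occurs on the top strand at positions 91–102.
The product runs from position 20 to position 102, so its length is 102 − 20 + 1 = 83 bp.

83 bp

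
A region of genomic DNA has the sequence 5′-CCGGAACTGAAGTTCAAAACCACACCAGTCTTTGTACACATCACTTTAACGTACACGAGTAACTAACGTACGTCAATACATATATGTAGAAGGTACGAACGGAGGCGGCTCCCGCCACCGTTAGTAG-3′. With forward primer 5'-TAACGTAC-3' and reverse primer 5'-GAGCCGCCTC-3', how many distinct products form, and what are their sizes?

Two products: 65 bp, 48 bp

The forward primer TAACGTAC matches the top strand at positions 47–54, 64–71.
The reverse primer's reverse complement is GAGGCGGCTC, matching at positions 102–111.
Each forward site pairs with the reverse site to give a product ending at position 111: sizes 65, 48 bp.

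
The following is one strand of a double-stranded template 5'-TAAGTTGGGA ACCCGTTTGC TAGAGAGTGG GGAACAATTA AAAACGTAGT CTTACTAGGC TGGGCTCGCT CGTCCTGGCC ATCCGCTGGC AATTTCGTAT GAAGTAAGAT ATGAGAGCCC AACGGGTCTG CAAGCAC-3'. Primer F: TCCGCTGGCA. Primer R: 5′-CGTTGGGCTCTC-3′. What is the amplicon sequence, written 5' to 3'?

5'-TCCGCTGGCAATTTCGTATGAAGTAAGATATGAGAGCCCAACG-3'

Scanning the template, TCCGCTGGCA occurs at positions 82–91; this primer anneals to the bottom strand there with its 3' end pointing downstream.
The reverse primer's reverse complement is GAGAGCCCAACG, which matches the template at positions 113–124.
The product is the template from position 82 through 124 (43 bp).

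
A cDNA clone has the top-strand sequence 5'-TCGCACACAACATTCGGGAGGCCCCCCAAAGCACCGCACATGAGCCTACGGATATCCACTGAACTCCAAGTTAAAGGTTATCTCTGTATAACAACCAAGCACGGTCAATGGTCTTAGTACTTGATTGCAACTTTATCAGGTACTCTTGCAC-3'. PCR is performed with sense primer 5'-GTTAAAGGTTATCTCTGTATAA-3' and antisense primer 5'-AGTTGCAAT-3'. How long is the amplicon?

63 bp

Forward primer GTTAAAGGTTATCTCTGTATAA is found on the top strand at positions 70–91.
Taking the reverse complement of AGTTGCAAT gives ATTGCAACT, found at positions 124–132 on the template; the primer anneals here to the top strand with its 3' end pointing upstream.
Product length = (reverse-primer end) − (forward-primer start) + 1 = 132 − 70 + 1 = 63 bp.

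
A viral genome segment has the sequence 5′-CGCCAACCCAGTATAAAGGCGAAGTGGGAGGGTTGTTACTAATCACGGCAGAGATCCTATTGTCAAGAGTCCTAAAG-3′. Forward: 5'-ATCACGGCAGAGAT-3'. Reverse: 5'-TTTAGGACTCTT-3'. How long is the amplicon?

35 bp

Scanning the template, ATCACGGCAGAGAT occurs at positions 42–55; this primer anneals to the bottom strand there with its 3' end pointing downstream.
Taking the reverse complement of TTTAGGACTCTT gives AAGAGTCCTAAA, found at positions 65–76 on the template; the primer anneals here to the top strand with its 3' end pointing upstream.
The product runs from position 42 to position 76, so its length is 76 − 42 + 1 = 35 bp.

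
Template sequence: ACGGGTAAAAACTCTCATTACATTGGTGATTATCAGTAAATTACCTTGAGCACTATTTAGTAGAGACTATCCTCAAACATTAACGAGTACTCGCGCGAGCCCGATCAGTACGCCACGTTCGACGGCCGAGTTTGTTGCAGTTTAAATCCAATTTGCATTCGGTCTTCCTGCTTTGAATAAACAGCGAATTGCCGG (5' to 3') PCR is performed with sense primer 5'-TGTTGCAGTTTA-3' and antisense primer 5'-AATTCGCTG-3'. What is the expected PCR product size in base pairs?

58 bp

The forward primer matches the template at positions 133–144.
The reverse primer's reverse complement is CAGCGAATT, which matches the template at positions 182–190.
Amplicon spans positions 133–190: 58 bp.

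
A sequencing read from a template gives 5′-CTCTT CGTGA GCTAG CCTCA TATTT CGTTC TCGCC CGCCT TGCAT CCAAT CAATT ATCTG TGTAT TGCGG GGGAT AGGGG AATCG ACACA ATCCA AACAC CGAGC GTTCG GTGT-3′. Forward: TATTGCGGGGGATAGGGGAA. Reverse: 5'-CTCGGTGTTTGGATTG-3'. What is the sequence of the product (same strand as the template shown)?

5'-TATTGCGGGGGATAGGGGAATCGACACAATCCAAACACCGAG-3'

Scanning the template, TATTGCGGGGGATAGGGGAA occurs at positions 63–82; this primer anneals to the bottom strand there with its 3' end pointing downstream.
The reverse primer's reverse complement is CAATCCAAACACCGAG, which matches the template at positions 89–104.
The product is the template from position 63 through 104 (42 bp).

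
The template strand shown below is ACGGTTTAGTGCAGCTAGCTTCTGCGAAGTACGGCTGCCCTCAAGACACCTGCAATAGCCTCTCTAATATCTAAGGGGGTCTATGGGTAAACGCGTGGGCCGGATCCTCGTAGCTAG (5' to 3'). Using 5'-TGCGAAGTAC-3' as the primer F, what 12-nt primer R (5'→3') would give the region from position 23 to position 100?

The product's 3' end on the top strand is position 100.
The reverse primer anneals to the top strand over positions 89–100, i.e. to AAACGCGTGGGC.
Its sequence written 5'→3' is the reverse complement: GCCCACGCGTTT.

5'-GCCCACGCGTTT-3'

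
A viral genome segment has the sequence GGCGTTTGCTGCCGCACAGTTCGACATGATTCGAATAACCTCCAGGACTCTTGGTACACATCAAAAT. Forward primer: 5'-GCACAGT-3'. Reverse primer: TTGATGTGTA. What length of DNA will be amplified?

51 bp

Scanning the template, GCACAGT occurs at positions 14–20; this primer anneals to the bottom strand there with its 3' end pointing downstream.
Taking the reverse complement of TTGATGTGTA gives TACACATCAA, found at positions 55–64 on the template; the primer anneals here to the top strand with its 3' end pointing upstream.
Product length = (reverse-primer end) − (forward-primer start) + 1 = 64 − 14 + 1 = 51 bp.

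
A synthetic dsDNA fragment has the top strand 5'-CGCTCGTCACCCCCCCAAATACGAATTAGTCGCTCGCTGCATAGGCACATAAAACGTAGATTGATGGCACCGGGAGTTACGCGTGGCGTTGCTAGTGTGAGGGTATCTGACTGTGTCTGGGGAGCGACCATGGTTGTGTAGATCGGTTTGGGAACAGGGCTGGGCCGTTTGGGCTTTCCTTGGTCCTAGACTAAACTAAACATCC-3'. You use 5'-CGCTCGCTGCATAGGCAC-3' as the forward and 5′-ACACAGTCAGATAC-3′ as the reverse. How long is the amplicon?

Scanning the template, CGCTCGCTGCATAGGCAC occurs at positions 31–48; this primer anneals to the bottom strand there with its 3' end pointing downstream.
Reverse complement of the reverse primer: GTATCTGACTGTGT. This occurs on the top strand at positions 103–116.
Product length = (reverse-primer end) − (forward-primer start) + 1 = 116 − 31 + 1 = 86 bp.

86 bp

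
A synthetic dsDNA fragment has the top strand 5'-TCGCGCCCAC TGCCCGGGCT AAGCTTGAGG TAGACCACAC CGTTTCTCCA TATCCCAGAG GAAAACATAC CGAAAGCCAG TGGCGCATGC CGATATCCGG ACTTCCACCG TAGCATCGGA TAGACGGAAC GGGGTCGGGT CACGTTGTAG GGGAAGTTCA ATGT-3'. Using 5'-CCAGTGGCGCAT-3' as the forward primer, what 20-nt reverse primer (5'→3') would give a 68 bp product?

The forward primer binds at positions 77–88, so a 68 bp product ends at position 77 + 68 − 1 = 144.
The reverse primer anneals to the top strand over positions 125–144, i.e. to CGGAACGGGGTCGGGTCACG.
Its sequence written 5'→3' is the reverse complement: CGTGACCCGACCCCGTTCCG.

5'-CGTGACCCGACCCCGTTCCG-3'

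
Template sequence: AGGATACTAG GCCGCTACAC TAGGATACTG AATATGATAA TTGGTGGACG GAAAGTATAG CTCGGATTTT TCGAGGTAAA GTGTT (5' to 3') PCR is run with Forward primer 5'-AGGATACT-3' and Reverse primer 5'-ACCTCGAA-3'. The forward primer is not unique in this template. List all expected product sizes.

The forward primer AGGATACT matches the top strand at positions 1–8, 22–29.
The reverse primer's reverse complement is TTCGAGGT, matching at positions 70–77.
Each forward site pairs with the reverse site to give a product ending at position 77: sizes 77, 56 bp.

77 bp, 56 bp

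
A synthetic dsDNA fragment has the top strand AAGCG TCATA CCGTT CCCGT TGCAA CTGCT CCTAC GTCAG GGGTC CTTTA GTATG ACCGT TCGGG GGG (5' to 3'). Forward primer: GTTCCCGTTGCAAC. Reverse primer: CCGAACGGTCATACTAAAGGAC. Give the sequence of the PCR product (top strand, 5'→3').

Scanning the template, GTTCCCGTTGCAAC occurs at positions 13–26; this primer anneals to the bottom strand there with its 3' end pointing downstream.
Reverse complement of the reverse primer: GTCCTTTAGTATGACCGTTCGG. This occurs on the top strand at positions 43–64.
The product is the template from position 13 through 64 (52 bp).

5'-GTTCCCGTTGCAACTGCTCCTACGTCAGGGGTCCTTTAGTATGACCGTTCGG-3'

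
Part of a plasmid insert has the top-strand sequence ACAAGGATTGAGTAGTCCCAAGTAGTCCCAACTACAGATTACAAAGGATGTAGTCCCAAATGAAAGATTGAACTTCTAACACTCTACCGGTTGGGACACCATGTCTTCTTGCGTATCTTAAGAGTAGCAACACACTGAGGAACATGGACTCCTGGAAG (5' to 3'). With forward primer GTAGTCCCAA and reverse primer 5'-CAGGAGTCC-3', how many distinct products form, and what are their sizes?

The forward primer GTAGTCCCAA matches the top strand at positions 12–21, 22–31, 50–59.
The reverse primer's reverse complement is GGACTCCTG, matching at positions 146–154.
Each forward site pairs with the reverse site to give a product ending at position 154: sizes 143, 133, 105 bp.

Three products: 143 bp, 133 bp, 105 bp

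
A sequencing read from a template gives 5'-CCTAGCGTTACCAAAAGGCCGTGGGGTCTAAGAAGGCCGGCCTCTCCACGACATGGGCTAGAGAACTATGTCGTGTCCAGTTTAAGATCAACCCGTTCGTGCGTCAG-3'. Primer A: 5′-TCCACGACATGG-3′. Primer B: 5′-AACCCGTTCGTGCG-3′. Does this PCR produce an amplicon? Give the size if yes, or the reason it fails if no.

Primer A (TCCACGACATGG) matches the top strand at positions 45–56 (3' end points downstream).
Primer B (AACCCGTTCGTGCG) also matches the top strand directly, at positions 90–103 — its reverse complement CGCACGAACGGGTT is not present.
Both primers anneal to the bottom strand with 3' ends pointing the same way, so neither can prime synthesis back toward the other.

No product — both primers anneal to the same strand and extend in the same direction.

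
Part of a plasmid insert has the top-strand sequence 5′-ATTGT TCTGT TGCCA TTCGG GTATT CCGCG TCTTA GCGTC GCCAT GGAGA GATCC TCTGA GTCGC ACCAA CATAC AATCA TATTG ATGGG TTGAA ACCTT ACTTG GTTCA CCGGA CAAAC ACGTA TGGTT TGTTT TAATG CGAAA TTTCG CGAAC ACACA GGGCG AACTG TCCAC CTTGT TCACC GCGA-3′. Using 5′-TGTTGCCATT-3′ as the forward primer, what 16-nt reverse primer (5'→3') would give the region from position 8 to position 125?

The product's 3' end on the top strand is position 125.
The reverse primer anneals to the top strand over positions 110–125, i.e. to ACCGGACAAACACGTA.
Its sequence written 5'→3' is the reverse complement: TACGTGTTTGTCCGGT.

5'-TACGTGTTTGTCCGGT-3'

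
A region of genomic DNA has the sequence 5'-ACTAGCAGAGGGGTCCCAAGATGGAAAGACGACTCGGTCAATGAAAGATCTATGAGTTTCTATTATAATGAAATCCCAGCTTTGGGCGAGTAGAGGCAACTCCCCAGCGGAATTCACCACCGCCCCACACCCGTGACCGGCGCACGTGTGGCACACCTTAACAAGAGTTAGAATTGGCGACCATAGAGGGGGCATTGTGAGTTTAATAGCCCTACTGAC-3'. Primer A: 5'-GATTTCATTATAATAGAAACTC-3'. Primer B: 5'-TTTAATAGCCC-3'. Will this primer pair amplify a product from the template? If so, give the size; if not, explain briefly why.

Primer A (GATTTCATTATAATAGAAACTC) has reverse complement GAGTTTCTATTATAATGAAATC, which matches the top strand at positions 54–75; primer A anneals to the top strand there with its 3' end pointing upstream toward position 54.
Primer B (TTTAATAGCCC) matches the top strand directly at positions 202–212; it anneals to the bottom strand with its 3' end pointing downstream toward position 212.
The 3' ends diverge (primer A extends toward position 1, primer B toward position 219), so the primers never converge on a shared product.

No product — the primers' 3' ends point away from each other.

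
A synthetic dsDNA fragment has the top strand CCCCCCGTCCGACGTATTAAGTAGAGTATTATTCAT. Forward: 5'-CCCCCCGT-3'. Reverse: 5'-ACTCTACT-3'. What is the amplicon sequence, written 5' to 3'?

Scanning the template, CCCCCCGT occurs at positions 1–8; this primer anneals to the bottom strand there with its 3' end pointing downstream.
Reverse complement of the reverse primer: AGTAGAGT. This occurs on the top strand at positions 20–27.
The product is the template from position 1 through 27 (27 bp).

5'-CCCCCCGTCCGACGTATTAAGTAGAGT-3'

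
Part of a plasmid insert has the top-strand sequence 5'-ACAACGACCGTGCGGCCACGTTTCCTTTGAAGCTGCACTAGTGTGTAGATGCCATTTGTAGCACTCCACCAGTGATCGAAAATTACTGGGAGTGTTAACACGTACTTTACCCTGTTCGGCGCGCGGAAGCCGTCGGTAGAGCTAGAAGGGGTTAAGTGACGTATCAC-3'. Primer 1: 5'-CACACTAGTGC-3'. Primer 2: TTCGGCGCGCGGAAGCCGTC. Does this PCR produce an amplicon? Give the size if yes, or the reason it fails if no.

No product — the primers' 3' ends point away from each other.

Primer 1 (CACACTAGTGC) has reverse complement GCACTAGTGTG, which matches the top strand at positions 35–45; primer 1 anneals to the top strand there with its 3' end pointing upstream toward position 35.
Primer 2 (TTCGGCGCGCGGAAGCCGTC) matches the top strand directly at positions 115–134; it anneals to the bottom strand with its 3' end pointing downstream toward position 134.
The 3' ends diverge (primer 1 extends toward position 1, primer 2 toward position 167), so the primers never converge on a shared product.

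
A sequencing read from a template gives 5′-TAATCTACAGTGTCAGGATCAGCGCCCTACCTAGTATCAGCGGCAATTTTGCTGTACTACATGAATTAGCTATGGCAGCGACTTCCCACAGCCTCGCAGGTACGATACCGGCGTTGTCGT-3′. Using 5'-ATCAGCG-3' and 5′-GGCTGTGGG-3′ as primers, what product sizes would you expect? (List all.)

The forward primer ATCAGCG matches the top strand at positions 18–24, 36–42.
The reverse primer's reverse complement is CCCACAGCC, matching at positions 85–93.
Each forward site pairs with the reverse site to give a product ending at position 93: sizes 76, 58 bp.

76 bp, 58 bp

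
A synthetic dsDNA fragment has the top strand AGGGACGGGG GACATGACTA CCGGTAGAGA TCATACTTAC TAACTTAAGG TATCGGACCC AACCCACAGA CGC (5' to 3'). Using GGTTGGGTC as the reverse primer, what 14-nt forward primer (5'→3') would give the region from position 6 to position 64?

5'-CGGGGGACATGACT-3'

The reverse primer's reverse complement GACCCAACC matches the template at positions 56–64; the product starts at position 6.
The forward primer is identical to the top strand over positions 6–19: CGGGGGACATGACT.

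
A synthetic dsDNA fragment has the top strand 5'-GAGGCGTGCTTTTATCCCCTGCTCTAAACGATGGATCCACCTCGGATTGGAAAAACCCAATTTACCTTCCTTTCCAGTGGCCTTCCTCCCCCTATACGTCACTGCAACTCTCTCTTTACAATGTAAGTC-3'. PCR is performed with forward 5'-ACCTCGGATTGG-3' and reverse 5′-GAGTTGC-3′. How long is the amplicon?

72 bp

The forward primer matches the template at positions 39–50.
Reverse complement of the reverse primer: GCAACTC. This occurs on the top strand at positions 104–110.
Product length = (reverse-primer end) − (forward-primer start) + 1 = 110 − 39 + 1 = 72 bp.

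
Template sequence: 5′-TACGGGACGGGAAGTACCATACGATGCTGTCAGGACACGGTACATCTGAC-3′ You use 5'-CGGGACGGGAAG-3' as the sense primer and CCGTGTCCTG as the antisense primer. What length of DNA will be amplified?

38 bp

Scanning the template, CGGGACGGGAAG occurs at positions 3–14; this primer anneals to the bottom strand there with its 3' end pointing downstream.
The reverse primer's reverse complement is CAGGACACGG, which matches the template at positions 31–40.
The product runs from position 3 to position 40, so its length is 40 − 3 + 1 = 38 bp.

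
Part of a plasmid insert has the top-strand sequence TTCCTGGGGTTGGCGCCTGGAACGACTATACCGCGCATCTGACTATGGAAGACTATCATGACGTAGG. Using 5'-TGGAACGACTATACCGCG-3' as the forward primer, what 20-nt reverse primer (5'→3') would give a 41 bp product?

5'-TGATAGTCTTCCATAGTCAG-3'

The forward primer binds at positions 18–35, so a 41 bp product ends at position 18 + 41 − 1 = 58.
The reverse primer anneals to the top strand over positions 39–58, i.e. to CTGACTATGGAAGACTATCA.
Its sequence written 5'→3' is the reverse complement: TGATAGTCTTCCATAGTCAG.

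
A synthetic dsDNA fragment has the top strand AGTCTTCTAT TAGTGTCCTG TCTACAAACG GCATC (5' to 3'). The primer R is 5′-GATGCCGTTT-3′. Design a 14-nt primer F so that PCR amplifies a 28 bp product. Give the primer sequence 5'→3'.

The reverse primer's reverse complement AAACGGCATC matches the template at positions 26–35, so the product ends at position 35.
A 28 bp product then starts at position 35 − 28 + 1 = 8.
The forward primer is identical to the top strand there: TATTAGTGTCCTGT.

5'-TATTAGTGTCCTGT-3'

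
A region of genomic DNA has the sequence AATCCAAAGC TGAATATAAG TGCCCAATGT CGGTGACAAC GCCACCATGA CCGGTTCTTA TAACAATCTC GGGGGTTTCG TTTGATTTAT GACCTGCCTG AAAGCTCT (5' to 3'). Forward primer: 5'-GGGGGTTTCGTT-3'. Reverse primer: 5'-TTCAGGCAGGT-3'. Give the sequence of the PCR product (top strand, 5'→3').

Scanning the template, GGGGGTTTCGTT occurs at positions 71–82; this primer anneals to the bottom strand there with its 3' end pointing downstream.
Reverse complement of the reverse primer: ACCTGCCTGAA. This occurs on the top strand at positions 92–102.
The product is the template from position 71 through 102 (32 bp).

5'-GGGGGTTTCGTTTGATTTATGACCTGCCTGAA-3'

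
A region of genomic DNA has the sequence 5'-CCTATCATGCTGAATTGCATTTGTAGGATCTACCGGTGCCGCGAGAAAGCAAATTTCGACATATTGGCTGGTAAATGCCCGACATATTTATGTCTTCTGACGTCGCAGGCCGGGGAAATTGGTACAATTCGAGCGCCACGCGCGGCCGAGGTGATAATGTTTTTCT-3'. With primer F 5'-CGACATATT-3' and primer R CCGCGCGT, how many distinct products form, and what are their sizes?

Two products: 89 bp, 66 bp

The forward primer CGACATATT matches the top strand at positions 57–65, 80–88.
The reverse primer's reverse complement is ACGCGCGG, matching at positions 138–145.
Each forward site pairs with the reverse site to give a product ending at position 145: sizes 89, 66 bp.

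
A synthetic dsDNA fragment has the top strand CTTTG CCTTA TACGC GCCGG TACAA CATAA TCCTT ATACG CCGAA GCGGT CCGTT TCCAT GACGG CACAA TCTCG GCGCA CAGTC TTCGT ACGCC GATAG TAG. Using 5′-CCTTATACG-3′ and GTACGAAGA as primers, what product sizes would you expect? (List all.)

87 bp, 61 bp

The forward primer CCTTATACG matches the top strand at positions 6–14, 32–40.
The reverse primer's reverse complement is TCTTCGTAC, matching at positions 84–92.
Each forward site pairs with the reverse site to give a product ending at position 92: sizes 87, 61 bp.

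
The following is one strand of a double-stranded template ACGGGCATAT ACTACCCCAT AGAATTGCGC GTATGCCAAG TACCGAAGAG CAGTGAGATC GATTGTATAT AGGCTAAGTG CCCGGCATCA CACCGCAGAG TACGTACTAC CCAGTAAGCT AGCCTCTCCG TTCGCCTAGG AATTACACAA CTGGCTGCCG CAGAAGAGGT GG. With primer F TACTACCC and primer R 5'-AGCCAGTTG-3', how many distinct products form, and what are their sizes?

Two products: 147 bp, 52 bp

The forward primer TACTACCC matches the top strand at positions 10–17, 105–112.
The reverse primer's reverse complement is CAACTGGCT, matching at positions 148–156.
Each forward site pairs with the reverse site to give a product ending at position 156: sizes 147, 52 bp.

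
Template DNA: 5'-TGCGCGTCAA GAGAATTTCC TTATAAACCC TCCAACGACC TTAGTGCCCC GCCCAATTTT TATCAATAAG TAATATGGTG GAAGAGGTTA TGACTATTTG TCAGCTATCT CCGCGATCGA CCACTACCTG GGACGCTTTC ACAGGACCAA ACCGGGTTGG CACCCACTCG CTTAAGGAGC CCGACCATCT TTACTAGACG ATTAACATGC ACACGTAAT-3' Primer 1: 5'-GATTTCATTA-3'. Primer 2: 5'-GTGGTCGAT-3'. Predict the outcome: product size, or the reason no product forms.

Primer 1 (GATTTCATTA) does not match the top strand, and its reverse complement TAATGAAATC does not match either.
With no annealing site for primer 1, no amplification occurs.

No product — primer 1 has no binding site in the template.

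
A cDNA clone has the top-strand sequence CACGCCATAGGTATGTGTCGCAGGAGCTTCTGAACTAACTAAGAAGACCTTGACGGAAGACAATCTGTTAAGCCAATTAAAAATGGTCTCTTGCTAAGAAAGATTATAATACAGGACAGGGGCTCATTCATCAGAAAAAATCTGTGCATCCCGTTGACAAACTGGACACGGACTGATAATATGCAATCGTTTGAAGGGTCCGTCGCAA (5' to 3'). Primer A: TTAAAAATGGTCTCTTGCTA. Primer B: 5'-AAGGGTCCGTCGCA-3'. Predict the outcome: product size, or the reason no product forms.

No product — both primers anneal to the same strand and extend in the same direction.

Primer A (TTAAAAATGGTCTCTTGCTA) matches the top strand at positions 77–96 (3' end points downstream).
Primer B (AAGGGTCCGTCGCA) also matches the top strand directly, at positions 194–207 — its reverse complement TGCGACGGACCCTT is not present.
Both primers anneal to the bottom strand with 3' ends pointing the same way, so neither can prime synthesis back toward the other.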